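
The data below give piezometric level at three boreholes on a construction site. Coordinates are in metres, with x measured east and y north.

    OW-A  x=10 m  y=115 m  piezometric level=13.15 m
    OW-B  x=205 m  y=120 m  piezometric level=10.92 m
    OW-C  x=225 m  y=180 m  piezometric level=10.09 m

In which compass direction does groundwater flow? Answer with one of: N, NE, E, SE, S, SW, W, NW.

NE

Three-point gradient (reference OW-A): Δ to OW-B = (195, 5, -2.23), Δ to OW-C = (215, 65, -3.06).
∂h/∂x = -0.01118, ∂h/∂y = -0.01011 (det = 11600).
Flow = −∇h = (+0.01118 east, +0.01011 north), which points northeast.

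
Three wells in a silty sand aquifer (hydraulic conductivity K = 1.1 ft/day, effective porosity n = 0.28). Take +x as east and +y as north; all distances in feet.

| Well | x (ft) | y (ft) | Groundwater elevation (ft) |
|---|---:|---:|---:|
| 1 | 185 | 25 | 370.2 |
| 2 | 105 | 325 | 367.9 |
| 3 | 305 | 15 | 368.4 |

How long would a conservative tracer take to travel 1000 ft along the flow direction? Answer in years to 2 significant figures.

35 years

Taking 1 as reference: 2−1 = (-80, 300, -2.3); 3−1 = (120, -10, -1.8).
Solve a·Δx + b·Δy = Δh: det = (-80)·(-10) − 120·300 = -35200.
∂h/∂x = [(-2.3)·(-10) − (-1.8)·300] / -35200 = -0.01599
∂h/∂y = [(-80)·(-1.8) − 120·(-2.3)] / -35200 = -0.01193
|∇h| = √(-0.01599² + -0.01193²) = 0.01995
Seepage velocity v = K·i/n = 1.1 × 0.01995 / 0.28 = 0.07837 ft/day.
t = 1000 / 0.07837 = 1.276e+04 days = 34.9 years.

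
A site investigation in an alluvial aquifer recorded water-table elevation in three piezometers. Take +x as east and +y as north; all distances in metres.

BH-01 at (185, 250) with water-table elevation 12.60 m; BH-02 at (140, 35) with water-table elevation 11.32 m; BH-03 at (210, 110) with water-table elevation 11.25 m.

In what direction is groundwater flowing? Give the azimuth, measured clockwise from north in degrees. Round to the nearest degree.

Taking BH-01 as reference: BH-02−BH-01 = (-45, -215, -1.28); BH-03−BH-01 = (25, -140, -1.35).
Determinant of the coordinate differences = (-45)·(-140) − 25·(-215) = 11675.
∂h/∂x = [(-1.28)·(-140) − (-1.35)·(-215)] / 11675 = -0.009512
∂h/∂y = [(-45)·(-1.35) − 25·(-1.28)] / 11675 = +0.007944
Flow direction (−∇h) has components (+0.009512 E, -0.007944 N).
Azimuth = atan2(E, N) = atan2(+0.009512, -0.007944) = 129.9° ≈ 130°.

130°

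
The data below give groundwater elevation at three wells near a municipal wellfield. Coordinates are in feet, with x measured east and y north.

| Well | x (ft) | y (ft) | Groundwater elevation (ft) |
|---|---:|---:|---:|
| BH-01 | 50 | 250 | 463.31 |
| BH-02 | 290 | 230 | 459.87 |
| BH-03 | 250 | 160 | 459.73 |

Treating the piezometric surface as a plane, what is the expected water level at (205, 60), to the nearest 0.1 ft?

Differences from BH-01: to BH-02 (Δx, Δy, Δh) = (240, -20, -3.44); to BH-03 = (200, -90, -3.58).
Solve a·Δx + b·Δy = Δh: det = 240·(-90) − 200·(-20) = -17600.
∂h/∂x = [(-3.44)·(-90) − (-3.58)·(-20)] / -17600 = -0.01352
∂h/∂y = [240·(-3.58) − 200·(-3.44)] / -17600 = +0.009727
h(205, 60) = 463.31 + (-0.01352)·(155) + (+0.009727)·(-190) = 463.31 -2.096 -1.848 = 459.366 ft.

459.4 ft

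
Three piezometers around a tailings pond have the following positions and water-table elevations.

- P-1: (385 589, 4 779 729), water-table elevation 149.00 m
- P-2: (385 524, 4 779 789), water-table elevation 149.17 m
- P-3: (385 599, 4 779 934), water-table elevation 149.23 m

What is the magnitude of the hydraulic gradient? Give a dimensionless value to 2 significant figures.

0.0019

With h = a·x + b·y + c and P-1 as origin, the differences give:
  (-65)·a + 60·b = +0.17
  10·a + 205·b = +0.23
Eliminate b (×205 and ×60, subtract): -13925·a = 21.050 → a = ∂h/∂x = -0.001512
Back-substitute: b = ∂h/∂y = +0.001196.
|∇h| = √(-0.001512² + 0.001196²) = 0.001928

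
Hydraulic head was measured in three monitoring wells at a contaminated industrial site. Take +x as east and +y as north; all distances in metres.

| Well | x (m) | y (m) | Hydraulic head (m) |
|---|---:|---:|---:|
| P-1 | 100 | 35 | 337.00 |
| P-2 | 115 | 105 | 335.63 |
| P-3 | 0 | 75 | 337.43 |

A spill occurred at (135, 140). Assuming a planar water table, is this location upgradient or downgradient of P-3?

Differences from P-1: to P-2 (Δx, Δy, Δh) = (15, 70, -1.37); to P-3 = (-100, 40, +0.43).
Solve a·Δx + b·Δy = Δh: det = 15·40 − (-100)·70 = 7600.
∂h/∂x = [(-1.37)·40 − (+0.43)·70] / 7600 = -0.01117
∂h/∂y = [15·(+0.43) − (-100)·(-1.37)] / 7600 = -0.01718
Head at (135, 140) = 337.00 + (-0.01117)·(35) + (-0.01718)·(105) = 334.81 m.
That is lower than the 337.43 m at P-3, so the point is downgradient.

downgradient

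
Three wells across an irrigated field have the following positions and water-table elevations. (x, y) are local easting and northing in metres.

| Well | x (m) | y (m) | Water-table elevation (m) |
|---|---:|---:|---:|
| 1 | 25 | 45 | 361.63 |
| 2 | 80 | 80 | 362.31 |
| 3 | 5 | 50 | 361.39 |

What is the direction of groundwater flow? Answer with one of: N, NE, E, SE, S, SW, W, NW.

Taking 1 as reference: 2−1 = (55, 35, +0.68); 3−1 = (-20, 5, -0.24).
Solve a·Δx + b·Δy = Δh: det = 55·5 − (-20)·35 = 975.
∂h/∂x = [(+0.68)·5 − (-0.24)·35] / 975 = +0.01210
∂h/∂y = [55·(-0.24) − (-20)·(+0.68)] / 975 = +0.0004103
Flow = −∇h = (-0.01210 east, -0.0004103 north), which points west.

W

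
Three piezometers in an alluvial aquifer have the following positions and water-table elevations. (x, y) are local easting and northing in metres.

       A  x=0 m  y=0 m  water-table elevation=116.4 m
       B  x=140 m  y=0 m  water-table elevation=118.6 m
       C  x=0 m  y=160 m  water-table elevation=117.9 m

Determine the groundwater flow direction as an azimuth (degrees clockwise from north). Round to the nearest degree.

∂h/∂x = (118.6 − 116.4) / (140 − 0) = +0.01571
∂h/∂y = (117.9 − 116.4) / (160 − 0) = +0.009375
Flow direction (−∇h) has components (-0.01571 E, -0.009375 N).
Azimuth = atan2(E, N) = atan2(-0.01571, -0.009375) = 239.2° ≈ 239°.

239°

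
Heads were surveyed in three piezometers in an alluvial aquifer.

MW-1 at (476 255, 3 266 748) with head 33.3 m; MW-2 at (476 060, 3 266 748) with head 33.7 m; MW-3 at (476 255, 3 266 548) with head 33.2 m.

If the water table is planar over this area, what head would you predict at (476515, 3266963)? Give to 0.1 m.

32.9 m

∂h/∂x = (33.7 − 33.3) / (476060 − 476255) = -0.002051
∂h/∂y = (33.2 − 33.3) / (3266548 − 3266748) = +0.0005000
h(476515, 3266963) = 33.3 + (-0.002051)·(260) + (+0.0005000)·(215) = 33.3 -0.533 +0.107 = 32.874 m.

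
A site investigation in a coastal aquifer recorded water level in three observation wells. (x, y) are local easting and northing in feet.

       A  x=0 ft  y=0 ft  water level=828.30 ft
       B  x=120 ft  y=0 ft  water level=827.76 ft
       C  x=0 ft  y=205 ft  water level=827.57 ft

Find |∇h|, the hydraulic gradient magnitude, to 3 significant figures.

0.00574

∂h/∂x = (827.76 − 828.30) / (120 − 0) = -0.004500
∂h/∂y = (827.57 − 828.30) / (205 − 0) = -0.003561
|∇h| = √(-0.004500² + -0.003561²) = 0.005739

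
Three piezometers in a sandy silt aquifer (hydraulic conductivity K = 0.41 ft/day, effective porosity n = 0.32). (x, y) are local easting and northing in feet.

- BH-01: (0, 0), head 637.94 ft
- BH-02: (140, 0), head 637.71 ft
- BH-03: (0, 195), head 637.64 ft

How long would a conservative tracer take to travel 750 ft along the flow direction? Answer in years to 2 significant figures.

710 years

∂h/∂x = (637.71 − 637.94) / (140 − 0) = -0.001643
∂h/∂y = (637.64 − 637.94) / (195 − 0) = -0.001538
|∇h| = √(-0.001643² + -0.001538²) = 0.002251
Seepage velocity v = K·i/n = 0.41 × 0.002251 / 0.32 = 0.002884 ft/day.
t = 750 / 0.002884 = 2.601e+05 days = 712 years.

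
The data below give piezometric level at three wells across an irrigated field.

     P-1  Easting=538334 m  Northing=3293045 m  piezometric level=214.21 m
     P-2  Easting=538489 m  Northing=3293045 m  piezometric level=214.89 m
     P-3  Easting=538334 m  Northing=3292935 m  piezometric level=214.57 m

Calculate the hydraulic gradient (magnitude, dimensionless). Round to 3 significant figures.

0.00547

∂h/∂x = (214.89 − 214.21) / (538489 − 538334) = +0.004387
∂h/∂y = (214.57 − 214.21) / (3292935 − 3293045) = -0.003273
|∇h| = √(0.004387² + -0.003273²) = 0.005473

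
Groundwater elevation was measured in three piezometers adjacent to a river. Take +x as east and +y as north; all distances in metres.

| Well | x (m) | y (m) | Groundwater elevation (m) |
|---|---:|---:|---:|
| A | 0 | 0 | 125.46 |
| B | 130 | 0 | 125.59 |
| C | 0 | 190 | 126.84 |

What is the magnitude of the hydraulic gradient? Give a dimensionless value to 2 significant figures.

0.0073

∂h/∂x = (125.59 − 125.46) / (130 − 0) = +0.001000
∂h/∂y = (126.84 − 125.46) / (190 − 0) = +0.007263
|∇h| = √(0.001000² + 0.007263²) = 0.007332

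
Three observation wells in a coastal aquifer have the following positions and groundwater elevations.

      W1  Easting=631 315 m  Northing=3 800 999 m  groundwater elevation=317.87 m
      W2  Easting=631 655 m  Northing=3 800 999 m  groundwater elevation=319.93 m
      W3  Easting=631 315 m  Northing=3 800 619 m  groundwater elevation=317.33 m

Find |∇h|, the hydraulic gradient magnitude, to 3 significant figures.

∂h/∂x = (319.93 − 317.87) / (631655 − 631315) = +0.006059
∂h/∂y = (317.33 − 317.87) / (3800619 − 3800999) = +0.001421
|∇h| = √(0.006059² + 0.001421²) = 0.006223

0.00622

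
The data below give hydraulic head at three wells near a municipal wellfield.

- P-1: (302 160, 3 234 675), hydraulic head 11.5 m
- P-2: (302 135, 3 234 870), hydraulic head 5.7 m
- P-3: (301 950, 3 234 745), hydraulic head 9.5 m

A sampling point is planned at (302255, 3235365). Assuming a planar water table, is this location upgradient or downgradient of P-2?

downgradient

With h = a·x + b·y + c and P-1 as origin, the differences give:
  (-25)·a + 195·b = -5.8
  (-210)·a + 70·b = -2.0
Eliminate b (×70 and ×195, subtract): 39200·a = -16.00 → a = ∂h/∂x = -0.0004082
Back-substitute: b = ∂h/∂y = -0.02980.
Head at (302255, 3235365) = 11.5 + (-0.0004082)·(95) + (-0.02980)·(690) = -9.10 m.
That is lower than the 5.7 m at P-2, so the point is downgradient.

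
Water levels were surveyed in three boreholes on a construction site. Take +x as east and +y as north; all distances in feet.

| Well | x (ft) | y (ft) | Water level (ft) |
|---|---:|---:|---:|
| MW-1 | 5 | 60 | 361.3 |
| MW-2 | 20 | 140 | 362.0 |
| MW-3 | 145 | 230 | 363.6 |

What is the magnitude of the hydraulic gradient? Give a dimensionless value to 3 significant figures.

0.0105

With h = a·x + b·y + c and MW-1 as origin, the differences give:
  15·a + 80·b = +0.7
  140·a + 170·b = +2.3
Eliminate b (×170 and ×80, subtract): -8650·a = -65.00 → a = ∂h/∂x = +0.007514
Back-substitute: b = ∂h/∂y = +0.007341.
|∇h| = √(0.007514² + 0.007341²) = 0.0105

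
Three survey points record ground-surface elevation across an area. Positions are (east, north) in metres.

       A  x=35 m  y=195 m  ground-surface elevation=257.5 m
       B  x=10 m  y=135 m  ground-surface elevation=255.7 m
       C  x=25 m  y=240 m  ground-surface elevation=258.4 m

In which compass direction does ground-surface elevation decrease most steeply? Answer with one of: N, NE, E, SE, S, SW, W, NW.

With z = a·x + b·y + c and A as origin, the differences give:
  (-25)·a + (-60)·b = -1.8
  (-10)·a + 45·b = +0.9
Eliminate b (×45 and ×(-60), subtract): -1725·a = -27.00 → a = ∂z/∂x = +0.01565
Back-substitute: b = ∂z/∂y = +0.02348.
Steepest decrease is along −∇f = (-0.01565 E, -0.02348 N) → southwest.

SW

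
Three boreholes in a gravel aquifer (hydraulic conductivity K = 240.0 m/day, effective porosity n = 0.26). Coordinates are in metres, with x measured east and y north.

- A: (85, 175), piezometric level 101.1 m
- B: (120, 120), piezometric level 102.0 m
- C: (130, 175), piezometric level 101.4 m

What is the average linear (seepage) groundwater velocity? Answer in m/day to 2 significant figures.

13 m/day

With h = a·x + b·y + c and A as origin, the differences give:
  35·a + (-55)·b = +0.9
  45·a + 0·b = +0.3
Eliminate b (×0 and ×(-55), subtract): 2475·a = 16.50 → a = ∂h/∂x = +0.006667
Back-substitute: b = ∂h/∂y = -0.01212.
|∇h| = √(0.006667² + -0.01212²) = 0.01383
Seepage velocity v = K·i/n = 240.0 × 0.01383 / 0.26 = 12.77 m/day.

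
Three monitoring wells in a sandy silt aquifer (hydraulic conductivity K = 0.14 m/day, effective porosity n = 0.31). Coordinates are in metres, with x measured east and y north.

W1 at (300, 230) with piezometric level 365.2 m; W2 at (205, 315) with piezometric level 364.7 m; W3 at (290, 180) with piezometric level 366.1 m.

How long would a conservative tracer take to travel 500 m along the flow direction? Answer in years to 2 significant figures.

160 years

Taking W1 as reference: W2−W1 = (-95, 85, -0.5); W3−W1 = (-10, -50, +0.9).
Determinant of the coordinate differences = (-95)·(-50) − (-10)·85 = 5600.
∂h/∂x = [(-0.5)·(-50) − (+0.9)·85] / 5600 = -0.009196
∂h/∂y = [(-95)·(+0.9) − (-10)·(-0.5)] / 5600 = -0.01616
|∇h| = √(-0.009196² + -0.01616²) = 0.01859
Seepage velocity v = K·i/n = 0.14 × 0.01859 / 0.31 = 0.008395 m/day.
t = 500 / 0.008395 = 5.956e+04 days = 163 years.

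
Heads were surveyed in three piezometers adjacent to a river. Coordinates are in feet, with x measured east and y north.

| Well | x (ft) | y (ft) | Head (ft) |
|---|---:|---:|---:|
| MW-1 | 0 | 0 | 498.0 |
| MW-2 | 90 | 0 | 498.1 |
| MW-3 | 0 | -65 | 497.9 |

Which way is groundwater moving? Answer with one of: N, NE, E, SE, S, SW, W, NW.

∂h/∂x = (498.1 − 498.0) / (90 − 0) = +0.001111
∂h/∂y = (497.9 − 498.0) / (-65 − 0) = +0.001538
Flow = −∇h = (-0.001111 east, -0.001538 north), which points southwest.

SW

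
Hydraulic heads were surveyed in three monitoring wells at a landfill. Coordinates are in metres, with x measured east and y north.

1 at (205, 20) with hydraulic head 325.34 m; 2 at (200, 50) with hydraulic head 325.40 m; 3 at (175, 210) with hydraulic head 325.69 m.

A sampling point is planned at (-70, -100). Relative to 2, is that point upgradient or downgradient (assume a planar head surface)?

With h = a·x + b·y + c and 1 as origin, the differences give:
  (-5)·a + 30·b = +0.06
  (-30)·a + 190·b = +0.35
Eliminate b (×190 and ×30, subtract): -50·a = 0.900 → a = ∂h/∂x = -0.01800
Back-substitute: b = ∂h/∂y = -0.0010000.
Head at (-70, -100) = 325.34 + (-0.01800)·(-275) + (-0.0010000)·(-120) = 330.41 m.
That is higher than the 325.40 m at 2, so the point is upgradient.

upgradient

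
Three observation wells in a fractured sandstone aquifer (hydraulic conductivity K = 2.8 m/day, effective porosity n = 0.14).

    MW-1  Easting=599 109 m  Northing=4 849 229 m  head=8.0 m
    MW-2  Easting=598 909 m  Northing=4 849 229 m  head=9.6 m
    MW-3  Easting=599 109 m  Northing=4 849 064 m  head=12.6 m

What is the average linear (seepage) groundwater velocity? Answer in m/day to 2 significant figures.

0.58 m/day

∂h/∂x = (9.6 − 8.0) / (598909 − 599109) = -0.008000
∂h/∂y = (12.6 − 8.0) / (4849064 − 4849229) = -0.02788
|∇h| = √(-0.008000² + -0.02788²) = 0.02901
Seepage velocity v = K·i/n = 2.8 × 0.02901 / 0.14 = 0.5802 m/day.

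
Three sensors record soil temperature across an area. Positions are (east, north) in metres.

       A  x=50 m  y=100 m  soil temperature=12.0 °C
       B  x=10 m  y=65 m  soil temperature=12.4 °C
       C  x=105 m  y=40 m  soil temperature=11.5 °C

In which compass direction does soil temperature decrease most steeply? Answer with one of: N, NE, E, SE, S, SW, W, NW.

E

Three-point gradient (reference A): Δ to B = (-40, -35, +0.4), Δ to C = (55, -60, -0.5).
∂T/∂x = -0.009595, ∂T/∂y = -0.0004624 (det = 4325).
Steepest decrease is along −∇f = (+0.009595 E, +0.0004624 N) → east.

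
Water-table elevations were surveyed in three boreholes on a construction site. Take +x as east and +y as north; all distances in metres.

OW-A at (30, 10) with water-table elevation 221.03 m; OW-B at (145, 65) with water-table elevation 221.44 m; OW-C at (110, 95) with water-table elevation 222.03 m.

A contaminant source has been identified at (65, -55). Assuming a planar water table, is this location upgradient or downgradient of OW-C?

downgradient

Taking OW-A as reference: OW-B−OW-A = (115, 55, +0.41); OW-C−OW-A = (80, 85, +1.00).
Solve a·Δx + b·Δy = Δh: det = 115·85 − 80·55 = 5375.
∂h/∂x = [(+0.41)·85 − (+1.00)·55] / 5375 = -0.003749
∂h/∂y = [115·(+1.00) − 80·(+0.41)] / 5375 = +0.01529
Head at (65, -55) = 221.03 + (-0.003749)·(35) + (+0.01529)·(-65) = 219.90 m.
That is lower than the 222.03 m at OW-C, so the point is downgradient.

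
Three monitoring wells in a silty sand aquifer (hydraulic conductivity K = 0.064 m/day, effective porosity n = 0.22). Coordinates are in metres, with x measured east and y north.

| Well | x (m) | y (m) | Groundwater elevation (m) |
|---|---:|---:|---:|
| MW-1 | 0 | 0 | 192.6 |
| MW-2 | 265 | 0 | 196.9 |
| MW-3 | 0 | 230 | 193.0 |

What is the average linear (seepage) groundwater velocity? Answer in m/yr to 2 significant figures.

∂h/∂x = (196.9 − 192.6) / (265 − 0) = +0.01623
∂h/∂y = (193.0 − 192.6) / (230 − 0) = +0.001739
|∇h| = √(0.01623² + 0.001739²) = 0.01632
Seepage velocity v = K·i/n = 0.064 × 0.01632 / 0.22 = 0.004748 m/day = 1.734 m/yr.

1.7 m/yr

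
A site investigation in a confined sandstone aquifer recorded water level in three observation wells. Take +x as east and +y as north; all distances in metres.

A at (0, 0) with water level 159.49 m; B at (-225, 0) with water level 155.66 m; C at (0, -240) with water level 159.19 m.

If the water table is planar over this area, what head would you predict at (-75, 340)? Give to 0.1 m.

∂h/∂x = (155.66 − 159.49) / (-225 − 0) = +0.01702
∂h/∂y = (159.19 − 159.49) / (-240 − 0) = +0.001250
h(-75, 340) = 159.49 + (+0.01702)·(-75) + (+0.001250)·(340) = 159.49 -1.277 +0.425 = 158.638 m.

158.6 m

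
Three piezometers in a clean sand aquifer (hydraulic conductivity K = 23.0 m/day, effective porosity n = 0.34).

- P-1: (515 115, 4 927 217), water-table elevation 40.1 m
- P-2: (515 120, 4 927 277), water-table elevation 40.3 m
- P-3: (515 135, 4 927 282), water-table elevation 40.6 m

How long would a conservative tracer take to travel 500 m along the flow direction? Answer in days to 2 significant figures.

380 days

Taking P-1 as reference: P-2−P-1 = (5, 60, +0.2); P-3−P-1 = (20, 65, +0.5).
Determinant of the coordinate differences = 5·65 − 20·60 = -875.
∂h/∂x = [(+0.2)·65 − (+0.5)·60] / -875 = +0.01943
∂h/∂y = [5·(+0.5) − 20·(+0.2)] / -875 = +0.001714
|∇h| = √(0.01943² + 0.001714²) = 0.01951
Seepage velocity v = K·i/n = 23.0 × 0.01951 / 0.34 = 1.32 m/day.
t = 500 / 1.32 = 378.8 days.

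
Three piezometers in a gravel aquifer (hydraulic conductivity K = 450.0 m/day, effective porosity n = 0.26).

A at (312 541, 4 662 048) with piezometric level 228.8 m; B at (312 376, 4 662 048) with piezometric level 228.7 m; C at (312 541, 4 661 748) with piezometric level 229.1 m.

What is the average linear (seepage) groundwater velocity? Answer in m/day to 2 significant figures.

2.0 m/day

∂h/∂x = (228.7 − 228.8) / (312376 − 312541) = +0.0006061
∂h/∂y = (229.1 − 228.8) / (4661748 − 4662048) = -0.0010000
|∇h| = √(0.0006061² + -0.0010000²) = 0.001169
Seepage velocity v = K·i/n = 450.0 × 0.001169 / 0.26 = 2.023 m/day.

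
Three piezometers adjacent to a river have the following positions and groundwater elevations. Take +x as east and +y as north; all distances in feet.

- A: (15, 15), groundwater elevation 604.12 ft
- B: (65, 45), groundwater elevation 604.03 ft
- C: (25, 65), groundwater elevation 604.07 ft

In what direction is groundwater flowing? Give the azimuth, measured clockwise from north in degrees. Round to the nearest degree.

062°

Three-point gradient (reference A): Δ to B = (50, 30, -0.09), Δ to C = (10, 50, -0.05).
∂h/∂x = -0.001364, ∂h/∂y = -0.0007273 (det = 2200).
Flow direction (−∇h) has components (+0.001364 E, +0.0007273 N).
Azimuth = atan2(E, N) = atan2(+0.001364, +0.0007273) = 61.9° ≈ 062°.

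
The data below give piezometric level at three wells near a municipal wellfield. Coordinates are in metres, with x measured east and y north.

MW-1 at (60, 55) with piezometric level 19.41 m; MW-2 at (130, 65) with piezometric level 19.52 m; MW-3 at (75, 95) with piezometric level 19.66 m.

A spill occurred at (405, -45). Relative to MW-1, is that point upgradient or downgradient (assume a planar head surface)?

downgradient

Differences from MW-1: to MW-2 (Δx, Δy, Δh) = (70, 10, +0.11); to MW-3 = (15, 40, +0.25).
Determinant of the coordinate differences = 70·40 − 15·10 = 2650.
∂h/∂x = [(+0.11)·40 − (+0.25)·10] / 2650 = +0.0007170
∂h/∂y = [70·(+0.25) − 15·(+0.11)] / 2650 = +0.005981
Head at (405, -45) = 19.41 + (+0.0007170)·(345) + (+0.005981)·(-100) = 19.06 m.
That is lower than the 19.41 m at MW-1, so the point is downgradient.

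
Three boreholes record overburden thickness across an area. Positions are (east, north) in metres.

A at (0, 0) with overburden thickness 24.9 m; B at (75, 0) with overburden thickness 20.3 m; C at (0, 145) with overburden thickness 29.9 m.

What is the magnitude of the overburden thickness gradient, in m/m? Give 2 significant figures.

0.070 m/m

∂d/∂x = (20.3 − 24.9) / (75 − 0) = -0.06133
∂d/∂y = (29.9 − 24.9) / (145 − 0) = +0.03448
|∇f| = √(-0.06133² + 0.03448²) = 0.07036 m/m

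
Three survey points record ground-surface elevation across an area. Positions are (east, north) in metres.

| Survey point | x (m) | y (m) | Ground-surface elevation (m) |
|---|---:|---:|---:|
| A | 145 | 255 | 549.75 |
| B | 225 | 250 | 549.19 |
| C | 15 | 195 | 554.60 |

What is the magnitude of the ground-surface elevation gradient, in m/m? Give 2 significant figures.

Three-point gradient (reference A): Δ to B = (80, -5, -0.56), Δ to C = (-130, -60, +4.85).
∂z/∂x = -0.01061, ∂z/∂y = -0.05783 (det = -5450).
|∇f| = √(-0.01061² + -0.05783²) = 0.0588 m/m

0.059 m/m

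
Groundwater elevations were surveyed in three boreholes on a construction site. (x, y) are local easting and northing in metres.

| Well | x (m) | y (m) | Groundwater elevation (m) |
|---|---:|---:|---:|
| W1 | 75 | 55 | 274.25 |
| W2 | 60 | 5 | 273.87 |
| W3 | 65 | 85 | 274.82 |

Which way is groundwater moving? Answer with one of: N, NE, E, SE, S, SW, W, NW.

Taking W1 as reference: W2−W1 = (-15, -50, -0.38); W3−W1 = (-10, 30, +0.57).
Solve a·Δx + b·Δy = Δh: det = (-15)·30 − (-10)·(-50) = -950.
∂h/∂x = [(-0.38)·30 − (+0.57)·(-50)] / -950 = -0.01800
∂h/∂y = [(-15)·(+0.57) − (-10)·(-0.38)] / -950 = +0.01300
Flow = −∇h = (+0.01800 east, -0.01300 north), which points southeast.

SE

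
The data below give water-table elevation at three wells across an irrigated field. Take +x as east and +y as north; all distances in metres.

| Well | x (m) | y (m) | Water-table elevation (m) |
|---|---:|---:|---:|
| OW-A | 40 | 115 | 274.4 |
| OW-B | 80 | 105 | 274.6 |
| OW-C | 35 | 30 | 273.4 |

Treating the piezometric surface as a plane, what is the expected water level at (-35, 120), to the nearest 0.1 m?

273.9 m

Differences from OW-A: to OW-B (Δx, Δy, Δh) = (40, -10, +0.2); to OW-C = (-5, -85, -1.0).
Determinant of the coordinate differences = 40·(-85) − (-5)·(-10) = -3450.
∂h/∂x = [(+0.2)·(-85) − (-1.0)·(-10)] / -3450 = +0.007826
∂h/∂y = [40·(-1.0) − (-5)·(+0.2)] / -3450 = +0.01130
h(-35, 120) = 274.4 + (+0.007826)·(-75) + (+0.01130)·(5) = 274.4 -0.587 +0.057 = 273.870 m.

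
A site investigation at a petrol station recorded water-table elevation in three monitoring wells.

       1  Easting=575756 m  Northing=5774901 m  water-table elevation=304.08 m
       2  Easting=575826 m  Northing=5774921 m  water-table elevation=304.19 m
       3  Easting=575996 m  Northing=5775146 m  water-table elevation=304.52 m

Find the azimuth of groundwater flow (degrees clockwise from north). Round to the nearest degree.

256°

With h = a·x + b·y + c and 1 as origin, the differences give:
  70·a + 20·b = +0.11
  240·a + 245·b = +0.44
Eliminate b (×245 and ×20, subtract): 12350·a = 18.150 → a = ∂h/∂x = +0.001470
Back-substitute: b = ∂h/∂y = +0.0003563.
Flow direction (−∇h) has components (-0.001470 E, -0.0003563 N).
Azimuth = atan2(E, N) = atan2(-0.001470, -0.0003563) = 256.4° ≈ 256°.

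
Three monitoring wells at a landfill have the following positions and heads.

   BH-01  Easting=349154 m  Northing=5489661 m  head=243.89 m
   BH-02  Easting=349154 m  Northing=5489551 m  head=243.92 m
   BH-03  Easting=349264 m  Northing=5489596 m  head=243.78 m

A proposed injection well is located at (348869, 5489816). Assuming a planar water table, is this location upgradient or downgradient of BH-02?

With h = a·x + b·y + c and BH-01 as origin, the differences give:
  0·a + (-110)·b = +0.03
  110·a + (-65)·b = -0.11
Eliminate b (×(-65) and ×(-110), subtract): 12100·a = -14.050 → a = ∂h/∂x = -0.001161
Back-substitute: b = ∂h/∂y = -0.0002727.
Head at (348869, 5489816) = 243.89 + (-0.001161)·(-285) + (-0.0002727)·(155) = 244.18 m.
That is higher than the 243.92 m at BH-02, so the point is upgradient.

upgradient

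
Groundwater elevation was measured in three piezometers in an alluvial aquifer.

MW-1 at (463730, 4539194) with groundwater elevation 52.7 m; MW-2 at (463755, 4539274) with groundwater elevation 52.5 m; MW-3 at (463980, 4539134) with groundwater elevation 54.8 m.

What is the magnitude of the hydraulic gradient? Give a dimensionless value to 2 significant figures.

0.0087

With h = a·x + b·y + c and MW-1 as origin, the differences give:
  25·a + 80·b = -0.2
  250·a + (-60)·b = +2.1
Eliminate b (×(-60) and ×80, subtract): -21500·a = -156.00 → a = ∂h/∂x = +0.007256
Back-substitute: b = ∂h/∂y = -0.004767.
|∇h| = √(0.007256² + -0.004767²) = 0.008682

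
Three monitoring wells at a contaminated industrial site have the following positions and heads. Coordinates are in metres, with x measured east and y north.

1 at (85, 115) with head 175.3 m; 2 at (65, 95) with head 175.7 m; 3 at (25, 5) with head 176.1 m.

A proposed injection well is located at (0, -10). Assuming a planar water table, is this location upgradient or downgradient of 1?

upgradient

Three-point gradient (reference 1): Δ to 2 = (-20, -20, +0.4), Δ to 3 = (-60, -110, +0.8).
∂h/∂x = -0.02800, ∂h/∂y = +0.008000 (det = 1000).
Head at (0, -10) = 175.3 + (-0.02800)·(-85) + (+0.008000)·(-125) = 176.68 m.
That is higher than the 175.3 m at 1, so the point is upgradient.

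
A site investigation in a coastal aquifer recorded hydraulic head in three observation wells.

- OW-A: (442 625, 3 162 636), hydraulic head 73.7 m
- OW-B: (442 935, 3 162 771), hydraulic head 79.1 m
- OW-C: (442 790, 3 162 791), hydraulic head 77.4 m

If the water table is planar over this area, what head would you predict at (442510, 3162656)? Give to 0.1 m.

72.4 m

Taking OW-A as reference: OW-B−OW-A = (310, 135, +5.4); OW-C−OW-A = (165, 155, +3.7).
Determinant of the coordinate differences = 310·155 − 165·135 = 25775.
∂h/∂x = [(+5.4)·155 − (+3.7)·135] / 25775 = +0.01309
∂h/∂y = [310·(+3.7) − 165·(+5.4)] / 25775 = +0.009932
h(442510, 3162656) = 73.7 + (+0.01309)·(-115) + (+0.009932)·(20) = 73.7 -1.506 +0.199 = 72.393 m.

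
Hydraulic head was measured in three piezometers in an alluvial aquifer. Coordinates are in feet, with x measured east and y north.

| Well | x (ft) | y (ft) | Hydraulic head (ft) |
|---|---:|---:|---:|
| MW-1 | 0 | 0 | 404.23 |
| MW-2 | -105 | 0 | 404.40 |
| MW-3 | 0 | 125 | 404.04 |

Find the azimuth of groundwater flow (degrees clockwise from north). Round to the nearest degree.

∂h/∂x = (404.40 − 404.23) / (-105 − 0) = -0.001619
∂h/∂y = (404.04 − 404.23) / (125 − 0) = -0.001520
Flow direction (−∇h) has components (+0.001619 E, +0.001520 N).
Azimuth = atan2(E, N) = atan2(+0.001619, +0.001520) = 46.8° ≈ 047°.

047°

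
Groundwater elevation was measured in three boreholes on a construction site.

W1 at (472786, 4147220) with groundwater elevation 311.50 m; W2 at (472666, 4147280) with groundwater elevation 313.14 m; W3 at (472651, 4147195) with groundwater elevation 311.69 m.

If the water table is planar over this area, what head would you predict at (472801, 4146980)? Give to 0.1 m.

307.1 m

Taking W1 as reference: W2−W1 = (-120, 60, +1.64); W3−W1 = (-135, -25, +0.19).
Determinant of the coordinate differences = (-120)·(-25) − (-135)·60 = 11100.
∂h/∂x = [(+1.64)·(-25) − (+0.19)·60] / 11100 = -0.004721
∂h/∂y = [(-120)·(+0.19) − (-135)·(+1.64)] / 11100 = +0.01789
h(472801, 4146980) = 311.50 + (-0.004721)·(15) + (+0.01789)·(-240) = 311.50 -0.071 -4.294 = 307.135 m.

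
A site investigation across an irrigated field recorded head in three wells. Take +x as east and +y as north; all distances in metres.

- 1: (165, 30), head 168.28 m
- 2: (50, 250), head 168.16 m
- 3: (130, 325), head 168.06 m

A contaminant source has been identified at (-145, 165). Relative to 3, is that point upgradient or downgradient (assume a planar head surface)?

Taking 1 as reference: 2−1 = (-115, 220, -0.12); 3−1 = (-35, 295, -0.22).
Solve a·Δx + b·Δy = Δh: det = (-115)·295 − (-35)·220 = -26225.
∂h/∂x = [(-0.12)·295 − (-0.22)·220] / -26225 = -0.0004957
∂h/∂y = [(-115)·(-0.22) − (-35)·(-0.12)] / -26225 = -0.0008046
Head at (-145, 165) = 168.28 + (-0.0004957)·(-310) + (-0.0008046)·(135) = 168.33 m.
That is higher than the 168.06 m at 3, so the point is upgradient.

upgradient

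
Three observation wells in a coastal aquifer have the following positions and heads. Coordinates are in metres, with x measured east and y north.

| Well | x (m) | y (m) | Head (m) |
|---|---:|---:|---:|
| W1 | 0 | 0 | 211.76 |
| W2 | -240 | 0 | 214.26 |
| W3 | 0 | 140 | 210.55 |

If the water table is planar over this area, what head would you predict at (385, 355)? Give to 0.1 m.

204.7 m

∂h/∂x = (214.26 − 211.76) / (-240 − 0) = -0.01042
∂h/∂y = (210.55 − 211.76) / (140 − 0) = -0.008643
h(385, 355) = 211.76 + (-0.01042)·(385) + (-0.008643)·(355) = 211.76 -4.010 -3.068 = 204.681 m.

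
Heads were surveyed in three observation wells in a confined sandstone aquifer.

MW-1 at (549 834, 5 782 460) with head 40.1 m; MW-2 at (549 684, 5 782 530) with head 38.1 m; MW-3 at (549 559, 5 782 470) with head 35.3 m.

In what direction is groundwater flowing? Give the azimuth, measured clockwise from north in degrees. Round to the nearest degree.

242°

Taking MW-1 as reference: MW-2−MW-1 = (-150, 70, -2.0); MW-3−MW-1 = (-275, 10, -4.8).
Solve a·Δx + b·Δy = Δh: det = (-150)·10 − (-275)·70 = 17750.
∂h/∂x = [(-2.0)·10 − (-4.8)·70] / 17750 = +0.01780
∂h/∂y = [(-150)·(-4.8) − (-275)·(-2.0)] / 17750 = +0.009577
Flow direction (−∇h) has components (-0.01780 E, -0.009577 N).
Azimuth = atan2(E, N) = atan2(-0.01780, -0.009577) = 241.7° ≈ 242°.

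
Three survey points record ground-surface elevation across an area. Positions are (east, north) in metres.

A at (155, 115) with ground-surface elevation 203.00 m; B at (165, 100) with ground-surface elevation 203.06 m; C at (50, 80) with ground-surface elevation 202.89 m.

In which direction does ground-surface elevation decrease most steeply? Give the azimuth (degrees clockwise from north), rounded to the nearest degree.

With z = a·x + b·y + c and A as origin, the differences give:
  10·a + (-15)·b = +0.06
  (-105)·a + (-35)·b = -0.11
Eliminate b (×(-35) and ×(-15), subtract): -1925·a = -3.750 → a = ∂z/∂x = +0.001948
Back-substitute: b = ∂z/∂y = -0.002701.
Steepest decrease is along −∇f: components (-0.001948 E, +0.002701 N).
Azimuth = atan2(-0.001948, +0.002701) = 324.2° ≈ 324°.

324°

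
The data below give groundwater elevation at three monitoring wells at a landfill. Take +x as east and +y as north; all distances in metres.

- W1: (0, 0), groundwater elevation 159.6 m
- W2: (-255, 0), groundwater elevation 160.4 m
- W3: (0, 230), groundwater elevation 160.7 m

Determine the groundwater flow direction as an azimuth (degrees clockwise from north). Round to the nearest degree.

147°

∂h/∂x = (160.4 − 159.6) / (-255 − 0) = -0.003137
∂h/∂y = (160.7 − 159.6) / (230 − 0) = +0.004783
Flow direction (−∇h) has components (+0.003137 E, -0.004783 N).
Azimuth = atan2(E, N) = atan2(+0.003137, -0.004783) = 146.7° ≈ 147°.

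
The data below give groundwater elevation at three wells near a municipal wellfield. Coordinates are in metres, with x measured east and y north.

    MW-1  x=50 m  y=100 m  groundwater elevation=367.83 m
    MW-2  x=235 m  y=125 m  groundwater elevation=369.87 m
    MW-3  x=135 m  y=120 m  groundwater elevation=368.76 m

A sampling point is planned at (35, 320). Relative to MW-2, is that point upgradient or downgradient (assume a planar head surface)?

Differences from MW-1: to MW-2 (Δx, Δy, Δh) = (185, 25, +2.04); to MW-3 = (85, 20, +0.93).
Determinant of the coordinate differences = 185·20 − 85·25 = 1575.
∂h/∂x = [(+2.04)·20 − (+0.93)·25] / 1575 = +0.01114
∂h/∂y = [185·(+0.93) − 85·(+2.04)] / 1575 = -0.0008571
Head at (35, 320) = 367.83 + (+0.01114)·(-15) + (-0.0008571)·(220) = 367.47 m.
That is lower than the 369.87 m at MW-2, so the point is downgradient.

downgradient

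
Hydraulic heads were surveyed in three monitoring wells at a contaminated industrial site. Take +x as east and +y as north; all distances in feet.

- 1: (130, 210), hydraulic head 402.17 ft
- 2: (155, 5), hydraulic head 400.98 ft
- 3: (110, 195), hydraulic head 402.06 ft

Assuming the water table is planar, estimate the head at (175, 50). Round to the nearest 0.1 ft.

Differences from 1: to 2 (Δx, Δy, Δh) = (25, -205, -1.19); to 3 = (-20, -15, -0.11).
Determinant of the coordinate differences = 25·(-15) − (-20)·(-205) = -4475.
∂h/∂x = [(-1.19)·(-15) − (-0.11)·(-205)] / -4475 = +0.001050
∂h/∂y = [25·(-0.11) − (-20)·(-1.19)] / -4475 = +0.005933
h(175, 50) = 402.17 + (+0.001050)·(45) + (+0.005933)·(-160) = 402.17 +0.047 -0.949 = 401.268 ft.

401.3 ft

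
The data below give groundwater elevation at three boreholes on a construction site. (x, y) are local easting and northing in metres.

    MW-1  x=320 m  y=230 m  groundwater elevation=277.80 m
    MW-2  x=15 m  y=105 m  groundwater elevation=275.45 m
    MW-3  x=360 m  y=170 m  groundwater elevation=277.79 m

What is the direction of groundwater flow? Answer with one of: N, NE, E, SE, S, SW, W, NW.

SW

With h = a·x + b·y + c and MW-1 as origin, the differences give:
  (-305)·a + (-125)·b = -2.35
  40·a + (-60)·b = -0.01
Eliminate b (×(-60) and ×(-125), subtract): 23300·a = 139.750 → a = ∂h/∂x = +0.005998
Back-substitute: b = ∂h/∂y = +0.004165.
Flow = −∇h = (-0.005998 east, -0.004165 north), which points southwest.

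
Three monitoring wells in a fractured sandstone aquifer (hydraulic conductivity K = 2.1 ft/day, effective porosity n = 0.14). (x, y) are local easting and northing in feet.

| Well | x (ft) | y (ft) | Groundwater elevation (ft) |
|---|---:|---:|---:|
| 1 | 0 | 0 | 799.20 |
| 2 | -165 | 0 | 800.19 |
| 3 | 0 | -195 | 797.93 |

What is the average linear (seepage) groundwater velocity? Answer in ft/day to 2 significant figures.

0.13 ft/day

∂h/∂x = (800.19 − 799.20) / (-165 − 0) = -0.006000
∂h/∂y = (797.93 − 799.20) / (-195 − 0) = +0.006513
|∇h| = √(-0.006000² + 0.006513²) = 0.008855
Seepage velocity v = K·i/n = 2.1 × 0.008855 / 0.14 = 0.1328 ft/day.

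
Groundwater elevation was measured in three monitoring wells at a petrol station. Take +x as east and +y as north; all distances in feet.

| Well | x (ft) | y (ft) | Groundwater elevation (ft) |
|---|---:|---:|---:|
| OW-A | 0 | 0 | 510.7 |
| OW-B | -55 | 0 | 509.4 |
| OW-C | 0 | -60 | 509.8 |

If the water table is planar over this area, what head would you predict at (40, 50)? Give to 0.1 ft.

512.4 ft

∂h/∂x = (509.4 − 510.7) / (-55 − 0) = +0.02364
∂h/∂y = (509.8 − 510.7) / (-60 − 0) = +0.01500
h(40, 50) = 510.7 + (+0.02364)·(40) + (+0.01500)·(50) = 510.7 +0.945 +0.750 = 512.395 ft.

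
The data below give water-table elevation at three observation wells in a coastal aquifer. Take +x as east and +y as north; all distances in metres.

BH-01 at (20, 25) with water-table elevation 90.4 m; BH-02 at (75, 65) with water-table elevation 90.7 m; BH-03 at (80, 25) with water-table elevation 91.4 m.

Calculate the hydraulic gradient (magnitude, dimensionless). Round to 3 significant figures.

0.0227

Differences from BH-01: to BH-02 (Δx, Δy, Δh) = (55, 40, +0.3); to BH-03 = (60, 0, +1.0).
Determinant of the coordinate differences = 55·0 − 60·40 = -2400.
∂h/∂x = [(+0.3)·0 − (+1.0)·40] / -2400 = +0.01667
∂h/∂y = [55·(+1.0) − 60·(+0.3)] / -2400 = -0.01542
|∇h| = √(0.01667² + -0.01542²) = 0.02271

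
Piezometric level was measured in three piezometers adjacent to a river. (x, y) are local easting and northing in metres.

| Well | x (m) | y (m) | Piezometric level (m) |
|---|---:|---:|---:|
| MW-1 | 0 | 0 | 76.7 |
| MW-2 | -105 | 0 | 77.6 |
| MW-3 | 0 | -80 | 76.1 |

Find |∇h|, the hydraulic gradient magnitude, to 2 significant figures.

∂h/∂x = (77.6 − 76.7) / (-105 − 0) = -0.008571
∂h/∂y = (76.1 − 76.7) / (-80 − 0) = +0.007500
|∇h| = √(-0.008571² + 0.007500²) = 0.01139

0.011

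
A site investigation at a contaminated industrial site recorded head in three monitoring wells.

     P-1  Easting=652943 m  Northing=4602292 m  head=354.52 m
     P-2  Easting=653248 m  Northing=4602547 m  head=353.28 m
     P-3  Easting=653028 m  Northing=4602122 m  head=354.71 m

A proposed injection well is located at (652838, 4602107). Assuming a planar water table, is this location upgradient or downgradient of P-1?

upgradient

Taking P-1 as reference: P-2−P-1 = (305, 255, -1.24); P-3−P-1 = (85, -170, +0.19).
Determinant of the coordinate differences = 305·(-170) − 85·255 = -73525.
∂h/∂x = [(-1.24)·(-170) − (+0.19)·255] / -73525 = -0.002208
∂h/∂y = [305·(+0.19) − 85·(-1.24)] / -73525 = -0.002222
Head at (652838, 4602107) = 354.52 + (-0.002208)·(-105) + (-0.002222)·(-185) = 355.16 m.
That is higher than the 354.52 m at P-1, so the point is upgradient.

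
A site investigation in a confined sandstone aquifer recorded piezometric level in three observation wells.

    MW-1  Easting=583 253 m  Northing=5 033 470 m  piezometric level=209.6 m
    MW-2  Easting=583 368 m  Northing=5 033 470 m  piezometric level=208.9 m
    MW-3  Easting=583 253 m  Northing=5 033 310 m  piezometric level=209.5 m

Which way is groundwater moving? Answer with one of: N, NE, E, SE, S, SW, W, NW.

∂h/∂x = (208.9 − 209.6) / (583368 − 583253) = -0.006087
∂h/∂y = (209.5 − 209.6) / (5033310 − 5033470) = +0.0006250
Flow = −∇h = (+0.006087 east, -0.0006250 north), which points east.

E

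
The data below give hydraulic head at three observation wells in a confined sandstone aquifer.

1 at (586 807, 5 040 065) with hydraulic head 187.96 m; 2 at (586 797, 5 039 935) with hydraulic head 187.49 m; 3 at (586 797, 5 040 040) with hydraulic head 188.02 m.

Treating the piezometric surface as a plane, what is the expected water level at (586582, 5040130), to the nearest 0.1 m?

192.5 m

Taking 1 as reference: 2−1 = (-10, -130, -0.47); 3−1 = (-10, -25, +0.06).
Determinant of the coordinate differences = (-10)·(-25) − (-10)·(-130) = -1050.
∂h/∂x = [(-0.47)·(-25) − (+0.06)·(-130)] / -1050 = -0.01862
∂h/∂y = [(-10)·(+0.06) − (-10)·(-0.47)] / -1050 = +0.005048
h(586582, 5040130) = 187.96 + (-0.01862)·(-225) + (+0.005048)·(65) = 187.96 +4.189 +0.328 = 192.477 m.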